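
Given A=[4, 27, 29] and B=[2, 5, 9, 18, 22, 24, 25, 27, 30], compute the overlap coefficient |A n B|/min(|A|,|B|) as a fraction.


A intersect B = [27]
|A intersect B| = 1
min(|A|, |B|) = min(3, 9) = 3
Overlap = 1 / 3 = 1/3

1/3


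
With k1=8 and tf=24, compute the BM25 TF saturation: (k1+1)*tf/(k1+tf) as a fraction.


BM25 TF component = (k1+1)*tf / (k1+tf)
k1 = 8, tf = 24
Numerator = (8+1)*24 = 216
Denominator = 8 + 24 = 32
= 216/32 = 27/4

27/4


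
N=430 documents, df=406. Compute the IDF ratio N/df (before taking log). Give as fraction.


IDF ratio = N / df
= 430 / 406
= 215/203

215/203


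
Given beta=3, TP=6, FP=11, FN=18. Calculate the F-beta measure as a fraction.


P = TP/(TP+FP) = 6/17 = 6/17
R = TP/(TP+FN) = 6/24 = 1/4
beta^2 = 3^2 = 9
(1 + beta^2) = 10
Numerator = (1+beta^2)*P*R = 15/17
Denominator = beta^2*P + R = 54/17 + 1/4 = 233/68
F_beta = 60/233

60/233


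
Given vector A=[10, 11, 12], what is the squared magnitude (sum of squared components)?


|A|^2 = sum of squared components
A[0]^2 = 10^2 = 100
A[1]^2 = 11^2 = 121
A[2]^2 = 12^2 = 144
Sum = 100 + 121 + 144 = 365

365


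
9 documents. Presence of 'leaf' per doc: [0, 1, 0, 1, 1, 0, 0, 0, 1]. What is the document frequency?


Checking each document for 'leaf':
Doc 1: absent
Doc 2: present
Doc 3: absent
Doc 4: present
Doc 5: present
Doc 6: absent
Doc 7: absent
Doc 8: absent
Doc 9: present
df = sum of presences = 0 + 1 + 0 + 1 + 1 + 0 + 0 + 0 + 1 = 4

4


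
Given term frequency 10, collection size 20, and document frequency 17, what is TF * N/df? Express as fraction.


TF * (N/df)
= 10 * (20/17)
= 10 * 20/17
= 200/17

200/17


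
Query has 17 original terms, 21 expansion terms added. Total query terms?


Original terms: 17
Expansion terms: 21
Total = 17 + 21 = 38

38


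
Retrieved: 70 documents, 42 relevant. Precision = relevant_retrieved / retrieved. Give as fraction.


Precision = relevant_retrieved / total_retrieved
= 42 / 70
= 42 / (42 + 28)
= 3/5

3/5


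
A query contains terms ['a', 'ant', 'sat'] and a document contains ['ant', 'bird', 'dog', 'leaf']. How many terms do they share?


Query terms: ['a', 'ant', 'sat']
Document terms: ['ant', 'bird', 'dog', 'leaf']
Common terms: ['ant']
Overlap count = 1

1


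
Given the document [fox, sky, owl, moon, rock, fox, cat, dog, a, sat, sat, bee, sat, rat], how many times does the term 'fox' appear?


Document has 14 words
Scanning for 'fox':
Found at positions: [0, 5]
Count = 2

2


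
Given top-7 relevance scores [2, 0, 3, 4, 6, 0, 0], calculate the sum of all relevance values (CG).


Cumulative Gain = sum of relevance scores
Position 1: rel=2, running sum=2
Position 2: rel=0, running sum=2
Position 3: rel=3, running sum=5
Position 4: rel=4, running sum=9
Position 5: rel=6, running sum=15
Position 6: rel=0, running sum=15
Position 7: rel=0, running sum=15
CG = 15

15


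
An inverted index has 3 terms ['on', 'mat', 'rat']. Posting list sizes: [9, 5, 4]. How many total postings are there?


Summing posting list sizes:
'on': 9 postings
'mat': 5 postings
'rat': 4 postings
Total = 9 + 5 + 4 = 18

18


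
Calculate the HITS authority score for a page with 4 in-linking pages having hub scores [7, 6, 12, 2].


Authority = sum of hub scores of in-linkers
In-link 1: hub score = 7
In-link 2: hub score = 6
In-link 3: hub score = 12
In-link 4: hub score = 2
Authority = 7 + 6 + 12 + 2 = 27

27


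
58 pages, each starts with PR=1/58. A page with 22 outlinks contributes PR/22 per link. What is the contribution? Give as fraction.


Initial PR = 1/58 = 1/58
Outlinks = 22
Contribution per link = PR / outlinks
= 1/58 / 22
= 1/1276

1/1276


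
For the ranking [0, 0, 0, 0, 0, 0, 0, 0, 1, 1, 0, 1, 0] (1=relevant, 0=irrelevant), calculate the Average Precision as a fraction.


Computing P@k for each relevant position:
Position 1: not relevant
Position 2: not relevant
Position 3: not relevant
Position 4: not relevant
Position 5: not relevant
Position 6: not relevant
Position 7: not relevant
Position 8: not relevant
Position 9: relevant, P@9 = 1/9 = 1/9
Position 10: relevant, P@10 = 2/10 = 1/5
Position 11: not relevant
Position 12: relevant, P@12 = 3/12 = 1/4
Position 13: not relevant
Sum of P@k = 1/9 + 1/5 + 1/4 = 101/180
AP = 101/180 / 3 = 101/540

101/540


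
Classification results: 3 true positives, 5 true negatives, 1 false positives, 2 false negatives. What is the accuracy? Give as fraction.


Accuracy = (TP + TN) / (TP + TN + FP + FN)
TP + TN = 3 + 5 = 8
Total = 3 + 5 + 1 + 2 = 11
Accuracy = 8 / 11 = 8/11

8/11


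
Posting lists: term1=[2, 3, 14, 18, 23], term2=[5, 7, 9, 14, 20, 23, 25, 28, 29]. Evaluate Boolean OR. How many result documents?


Boolean OR: find union of posting lists
term1 docs: [2, 3, 14, 18, 23]
term2 docs: [5, 7, 9, 14, 20, 23, 25, 28, 29]
Union: [2, 3, 5, 7, 9, 14, 18, 20, 23, 25, 28, 29]
|union| = 12

12


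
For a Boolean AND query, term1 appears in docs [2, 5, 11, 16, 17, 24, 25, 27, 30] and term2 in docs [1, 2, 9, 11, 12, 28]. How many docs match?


Boolean AND: find intersection of posting lists
term1 docs: [2, 5, 11, 16, 17, 24, 25, 27, 30]
term2 docs: [1, 2, 9, 11, 12, 28]
Intersection: [2, 11]
|intersection| = 2

2


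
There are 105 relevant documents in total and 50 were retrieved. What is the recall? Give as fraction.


Recall = retrieved_relevant / total_relevant
= 50 / 105
= 50 / (50 + 55)
= 10/21

10/21


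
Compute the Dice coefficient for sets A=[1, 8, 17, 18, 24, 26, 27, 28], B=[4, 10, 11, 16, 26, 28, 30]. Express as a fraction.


A intersect B = [26, 28]
|A intersect B| = 2
|A| = 8, |B| = 7
Dice = 2*2 / (8+7)
= 4 / 15 = 4/15

4/15


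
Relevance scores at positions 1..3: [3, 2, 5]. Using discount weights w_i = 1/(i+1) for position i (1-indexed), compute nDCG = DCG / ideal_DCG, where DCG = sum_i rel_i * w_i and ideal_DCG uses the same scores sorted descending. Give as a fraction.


Position discount weights w_i = 1/(i+1) for i=1..3:
Weights = [1/2, 1/3, 1/4]
Actual relevance: [3, 2, 5]
DCG = 3/2 + 2/3 + 5/4 = 41/12
Ideal relevance (sorted desc): [5, 3, 2]
Ideal DCG = 5/2 + 3/3 + 2/4 = 4
nDCG = DCG / ideal_DCG = 41/12 / 4 = 41/48

41/48


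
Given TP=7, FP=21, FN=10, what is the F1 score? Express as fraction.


F1 = 2 * P * R / (P + R)
P = TP/(TP+FP) = 7/28 = 1/4
R = TP/(TP+FN) = 7/17 = 7/17
2 * P * R = 2 * 1/4 * 7/17 = 7/34
P + R = 1/4 + 7/17 = 45/68
F1 = 7/34 / 45/68 = 14/45

14/45


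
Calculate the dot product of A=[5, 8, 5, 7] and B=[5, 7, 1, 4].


Dot product = sum of element-wise products
A[0]*B[0] = 5*5 = 25
A[1]*B[1] = 8*7 = 56
A[2]*B[2] = 5*1 = 5
A[3]*B[3] = 7*4 = 28
Sum = 25 + 56 + 5 + 28 = 114

114


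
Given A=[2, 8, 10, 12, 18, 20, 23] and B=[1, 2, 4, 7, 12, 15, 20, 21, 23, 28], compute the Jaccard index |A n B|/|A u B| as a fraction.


A intersect B = [2, 12, 20, 23]
|A intersect B| = 4
A union B = [1, 2, 4, 7, 8, 10, 12, 15, 18, 20, 21, 23, 28]
|A union B| = 13
Jaccard = 4/13 = 4/13

4/13


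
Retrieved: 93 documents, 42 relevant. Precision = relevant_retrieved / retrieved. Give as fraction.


Precision = relevant_retrieved / total_retrieved
= 42 / 93
= 42 / (42 + 51)
= 14/31

14/31


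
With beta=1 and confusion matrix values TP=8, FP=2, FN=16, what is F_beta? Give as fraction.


P = TP/(TP+FP) = 8/10 = 4/5
R = TP/(TP+FN) = 8/24 = 1/3
beta^2 = 1^2 = 1
(1 + beta^2) = 2
Numerator = (1+beta^2)*P*R = 8/15
Denominator = beta^2*P + R = 4/5 + 1/3 = 17/15
F_beta = 8/17

8/17


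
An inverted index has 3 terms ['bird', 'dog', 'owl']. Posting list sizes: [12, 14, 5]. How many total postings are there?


Summing posting list sizes:
'bird': 12 postings
'dog': 14 postings
'owl': 5 postings
Total = 12 + 14 + 5 = 31

31


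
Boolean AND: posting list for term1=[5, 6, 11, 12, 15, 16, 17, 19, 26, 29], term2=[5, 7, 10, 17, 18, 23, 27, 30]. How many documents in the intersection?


Boolean AND: find intersection of posting lists
term1 docs: [5, 6, 11, 12, 15, 16, 17, 19, 26, 29]
term2 docs: [5, 7, 10, 17, 18, 23, 27, 30]
Intersection: [5, 17]
|intersection| = 2

2


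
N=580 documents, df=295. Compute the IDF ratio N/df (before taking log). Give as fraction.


IDF ratio = N / df
= 580 / 295
= 116/59

116/59


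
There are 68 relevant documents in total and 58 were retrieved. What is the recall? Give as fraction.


Recall = retrieved_relevant / total_relevant
= 58 / 68
= 58 / (58 + 10)
= 29/34

29/34


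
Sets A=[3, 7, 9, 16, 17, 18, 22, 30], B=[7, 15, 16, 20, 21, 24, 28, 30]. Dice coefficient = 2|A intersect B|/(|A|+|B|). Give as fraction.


A intersect B = [7, 16, 30]
|A intersect B| = 3
|A| = 8, |B| = 8
Dice = 2*3 / (8+8)
= 6 / 16 = 3/8

3/8


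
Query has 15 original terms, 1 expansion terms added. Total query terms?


Original terms: 15
Expansion terms: 1
Total = 15 + 1 = 16

16


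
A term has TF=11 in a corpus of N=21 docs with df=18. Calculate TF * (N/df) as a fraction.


TF * (N/df)
= 11 * (21/18)
= 11 * 7/6
= 77/6

77/6


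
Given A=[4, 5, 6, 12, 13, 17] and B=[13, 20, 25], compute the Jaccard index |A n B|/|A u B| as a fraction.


A intersect B = [13]
|A intersect B| = 1
A union B = [4, 5, 6, 12, 13, 17, 20, 25]
|A union B| = 8
Jaccard = 1/8 = 1/8

1/8


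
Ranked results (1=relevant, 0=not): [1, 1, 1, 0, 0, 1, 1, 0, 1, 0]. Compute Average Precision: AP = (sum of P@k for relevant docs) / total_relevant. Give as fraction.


Computing P@k for each relevant position:
Position 1: relevant, P@1 = 1/1 = 1
Position 2: relevant, P@2 = 2/2 = 1
Position 3: relevant, P@3 = 3/3 = 1
Position 4: not relevant
Position 5: not relevant
Position 6: relevant, P@6 = 4/6 = 2/3
Position 7: relevant, P@7 = 5/7 = 5/7
Position 8: not relevant
Position 9: relevant, P@9 = 6/9 = 2/3
Position 10: not relevant
Sum of P@k = 1 + 1 + 1 + 2/3 + 5/7 + 2/3 = 106/21
AP = 106/21 / 6 = 53/63

53/63


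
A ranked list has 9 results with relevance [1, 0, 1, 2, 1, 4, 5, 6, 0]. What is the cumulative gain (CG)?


Cumulative Gain = sum of relevance scores
Position 1: rel=1, running sum=1
Position 2: rel=0, running sum=1
Position 3: rel=1, running sum=2
Position 4: rel=2, running sum=4
Position 5: rel=1, running sum=5
Position 6: rel=4, running sum=9
Position 7: rel=5, running sum=14
Position 8: rel=6, running sum=20
Position 9: rel=0, running sum=20
CG = 20

20


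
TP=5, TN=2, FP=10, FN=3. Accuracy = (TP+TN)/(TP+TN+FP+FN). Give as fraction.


Accuracy = (TP + TN) / (TP + TN + FP + FN)
TP + TN = 5 + 2 = 7
Total = 5 + 2 + 10 + 3 = 20
Accuracy = 7 / 20 = 7/20

7/20


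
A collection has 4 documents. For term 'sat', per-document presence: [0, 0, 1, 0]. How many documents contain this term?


Checking each document for 'sat':
Doc 1: absent
Doc 2: absent
Doc 3: present
Doc 4: absent
df = sum of presences = 0 + 0 + 1 + 0 = 1

1


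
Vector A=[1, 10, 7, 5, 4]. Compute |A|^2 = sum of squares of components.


|A|^2 = sum of squared components
A[0]^2 = 1^2 = 1
A[1]^2 = 10^2 = 100
A[2]^2 = 7^2 = 49
A[3]^2 = 5^2 = 25
A[4]^2 = 4^2 = 16
Sum = 1 + 100 + 49 + 25 + 16 = 191

191


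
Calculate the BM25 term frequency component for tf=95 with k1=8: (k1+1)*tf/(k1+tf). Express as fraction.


BM25 TF component = (k1+1)*tf / (k1+tf)
k1 = 8, tf = 95
Numerator = (8+1)*95 = 855
Denominator = 8 + 95 = 103
= 855/103 = 855/103

855/103


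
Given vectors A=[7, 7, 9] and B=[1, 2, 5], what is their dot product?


Dot product = sum of element-wise products
A[0]*B[0] = 7*1 = 7
A[1]*B[1] = 7*2 = 14
A[2]*B[2] = 9*5 = 45
Sum = 7 + 14 + 45 = 66

66


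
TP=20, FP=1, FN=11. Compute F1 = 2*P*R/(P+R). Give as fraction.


F1 = 2 * P * R / (P + R)
P = TP/(TP+FP) = 20/21 = 20/21
R = TP/(TP+FN) = 20/31 = 20/31
2 * P * R = 2 * 20/21 * 20/31 = 800/651
P + R = 20/21 + 20/31 = 1040/651
F1 = 800/651 / 1040/651 = 10/13

10/13


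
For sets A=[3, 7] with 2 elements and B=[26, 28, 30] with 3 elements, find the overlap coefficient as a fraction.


A intersect B = []
|A intersect B| = 0
min(|A|, |B|) = min(2, 3) = 2
Overlap = 0 / 2 = 0

0


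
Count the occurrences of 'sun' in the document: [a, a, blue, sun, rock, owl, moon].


Document has 7 words
Scanning for 'sun':
Found at positions: [3]
Count = 1

1


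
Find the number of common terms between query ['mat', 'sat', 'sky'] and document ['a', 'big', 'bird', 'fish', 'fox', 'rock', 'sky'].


Query terms: ['mat', 'sat', 'sky']
Document terms: ['a', 'big', 'bird', 'fish', 'fox', 'rock', 'sky']
Common terms: ['sky']
Overlap count = 1

1


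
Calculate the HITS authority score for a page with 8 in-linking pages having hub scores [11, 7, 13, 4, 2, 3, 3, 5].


Authority = sum of hub scores of in-linkers
In-link 1: hub score = 11
In-link 2: hub score = 7
In-link 3: hub score = 13
In-link 4: hub score = 4
In-link 5: hub score = 2
In-link 6: hub score = 3
In-link 7: hub score = 3
In-link 8: hub score = 5
Authority = 11 + 7 + 13 + 4 + 2 + 3 + 3 + 5 = 48

48


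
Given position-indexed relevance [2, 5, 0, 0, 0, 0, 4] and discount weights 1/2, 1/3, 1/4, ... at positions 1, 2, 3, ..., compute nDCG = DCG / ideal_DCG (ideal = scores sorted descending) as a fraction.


Position discount weights w_i = 1/(i+1) for i=1..7:
Weights = [1/2, 1/3, 1/4, 1/5, 1/6, 1/7, 1/8]
Actual relevance: [2, 5, 0, 0, 0, 0, 4]
DCG = 2/2 + 5/3 + 0/4 + 0/5 + 0/6 + 0/7 + 4/8 = 19/6
Ideal relevance (sorted desc): [5, 4, 2, 0, 0, 0, 0]
Ideal DCG = 5/2 + 4/3 + 2/4 + 0/5 + 0/6 + 0/7 + 0/8 = 13/3
nDCG = DCG / ideal_DCG = 19/6 / 13/3 = 19/26

19/26


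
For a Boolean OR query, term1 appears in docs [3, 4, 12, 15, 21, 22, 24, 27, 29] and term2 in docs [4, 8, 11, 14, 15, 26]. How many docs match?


Boolean OR: find union of posting lists
term1 docs: [3, 4, 12, 15, 21, 22, 24, 27, 29]
term2 docs: [4, 8, 11, 14, 15, 26]
Union: [3, 4, 8, 11, 12, 14, 15, 21, 22, 24, 26, 27, 29]
|union| = 13

13


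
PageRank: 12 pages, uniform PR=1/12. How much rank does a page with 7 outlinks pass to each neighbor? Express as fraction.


Initial PR = 1/12 = 1/12
Outlinks = 7
Contribution per link = PR / outlinks
= 1/12 / 7
= 1/84

1/84


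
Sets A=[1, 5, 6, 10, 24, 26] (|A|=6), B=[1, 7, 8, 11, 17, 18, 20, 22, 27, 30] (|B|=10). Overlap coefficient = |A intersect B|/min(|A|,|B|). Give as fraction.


A intersect B = [1]
|A intersect B| = 1
min(|A|, |B|) = min(6, 10) = 6
Overlap = 1 / 6 = 1/6

1/6


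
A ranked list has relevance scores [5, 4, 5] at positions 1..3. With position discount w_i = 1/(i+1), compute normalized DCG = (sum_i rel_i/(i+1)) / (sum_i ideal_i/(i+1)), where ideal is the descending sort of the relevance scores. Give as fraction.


Position discount weights w_i = 1/(i+1) for i=1..3:
Weights = [1/2, 1/3, 1/4]
Actual relevance: [5, 4, 5]
DCG = 5/2 + 4/3 + 5/4 = 61/12
Ideal relevance (sorted desc): [5, 5, 4]
Ideal DCG = 5/2 + 5/3 + 4/4 = 31/6
nDCG = DCG / ideal_DCG = 61/12 / 31/6 = 61/62

61/62


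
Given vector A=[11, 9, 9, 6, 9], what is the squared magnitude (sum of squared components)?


|A|^2 = sum of squared components
A[0]^2 = 11^2 = 121
A[1]^2 = 9^2 = 81
A[2]^2 = 9^2 = 81
A[3]^2 = 6^2 = 36
A[4]^2 = 9^2 = 81
Sum = 121 + 81 + 81 + 36 + 81 = 400

400


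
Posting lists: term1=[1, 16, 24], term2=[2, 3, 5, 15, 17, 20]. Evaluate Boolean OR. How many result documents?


Boolean OR: find union of posting lists
term1 docs: [1, 16, 24]
term2 docs: [2, 3, 5, 15, 17, 20]
Union: [1, 2, 3, 5, 15, 16, 17, 20, 24]
|union| = 9

9


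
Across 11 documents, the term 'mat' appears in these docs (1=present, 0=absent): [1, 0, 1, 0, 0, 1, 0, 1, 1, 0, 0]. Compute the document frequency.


Checking each document for 'mat':
Doc 1: present
Doc 2: absent
Doc 3: present
Doc 4: absent
Doc 5: absent
Doc 6: present
Doc 7: absent
Doc 8: present
Doc 9: present
Doc 10: absent
Doc 11: absent
df = sum of presences = 1 + 0 + 1 + 0 + 0 + 1 + 0 + 1 + 1 + 0 + 0 = 5

5


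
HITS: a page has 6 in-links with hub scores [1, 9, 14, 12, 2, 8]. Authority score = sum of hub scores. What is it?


Authority = sum of hub scores of in-linkers
In-link 1: hub score = 1
In-link 2: hub score = 9
In-link 3: hub score = 14
In-link 4: hub score = 12
In-link 5: hub score = 2
In-link 6: hub score = 8
Authority = 1 + 9 + 14 + 12 + 2 + 8 = 46

46


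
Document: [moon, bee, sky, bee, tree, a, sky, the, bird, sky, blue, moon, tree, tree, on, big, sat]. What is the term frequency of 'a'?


Document has 17 words
Scanning for 'a':
Found at positions: [5]
Count = 1

1


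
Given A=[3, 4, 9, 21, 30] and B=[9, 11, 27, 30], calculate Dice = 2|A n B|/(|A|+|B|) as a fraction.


A intersect B = [9, 30]
|A intersect B| = 2
|A| = 5, |B| = 4
Dice = 2*2 / (5+4)
= 4 / 9 = 4/9

4/9


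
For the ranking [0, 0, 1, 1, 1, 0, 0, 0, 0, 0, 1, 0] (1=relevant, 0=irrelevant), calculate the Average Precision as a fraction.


Computing P@k for each relevant position:
Position 1: not relevant
Position 2: not relevant
Position 3: relevant, P@3 = 1/3 = 1/3
Position 4: relevant, P@4 = 2/4 = 1/2
Position 5: relevant, P@5 = 3/5 = 3/5
Position 6: not relevant
Position 7: not relevant
Position 8: not relevant
Position 9: not relevant
Position 10: not relevant
Position 11: relevant, P@11 = 4/11 = 4/11
Position 12: not relevant
Sum of P@k = 1/3 + 1/2 + 3/5 + 4/11 = 593/330
AP = 593/330 / 4 = 593/1320

593/1320


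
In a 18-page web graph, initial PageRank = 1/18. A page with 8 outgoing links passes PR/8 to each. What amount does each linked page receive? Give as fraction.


Initial PR = 1/18 = 1/18
Outlinks = 8
Contribution per link = PR / outlinks
= 1/18 / 8
= 1/144

1/144


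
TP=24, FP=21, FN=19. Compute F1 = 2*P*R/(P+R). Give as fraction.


F1 = 2 * P * R / (P + R)
P = TP/(TP+FP) = 24/45 = 8/15
R = TP/(TP+FN) = 24/43 = 24/43
2 * P * R = 2 * 8/15 * 24/43 = 128/215
P + R = 8/15 + 24/43 = 704/645
F1 = 128/215 / 704/645 = 6/11

6/11


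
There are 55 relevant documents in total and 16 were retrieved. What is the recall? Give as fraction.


Recall = retrieved_relevant / total_relevant
= 16 / 55
= 16 / (16 + 39)
= 16/55

16/55


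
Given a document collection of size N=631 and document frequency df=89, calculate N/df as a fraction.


IDF ratio = N / df
= 631 / 89
= 631/89

631/89


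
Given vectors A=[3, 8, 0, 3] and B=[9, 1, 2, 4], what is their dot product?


Dot product = sum of element-wise products
A[0]*B[0] = 3*9 = 27
A[1]*B[1] = 8*1 = 8
A[2]*B[2] = 0*2 = 0
A[3]*B[3] = 3*4 = 12
Sum = 27 + 8 + 0 + 12 = 47

47


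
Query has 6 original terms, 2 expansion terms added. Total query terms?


Original terms: 6
Expansion terms: 2
Total = 6 + 2 = 8

8


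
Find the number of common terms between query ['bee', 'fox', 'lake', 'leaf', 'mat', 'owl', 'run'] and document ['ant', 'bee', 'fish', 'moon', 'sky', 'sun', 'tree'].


Query terms: ['bee', 'fox', 'lake', 'leaf', 'mat', 'owl', 'run']
Document terms: ['ant', 'bee', 'fish', 'moon', 'sky', 'sun', 'tree']
Common terms: ['bee']
Overlap count = 1

1


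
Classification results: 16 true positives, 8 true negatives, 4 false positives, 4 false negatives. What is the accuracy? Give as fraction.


Accuracy = (TP + TN) / (TP + TN + FP + FN)
TP + TN = 16 + 8 = 24
Total = 16 + 8 + 4 + 4 = 32
Accuracy = 24 / 32 = 3/4

3/4


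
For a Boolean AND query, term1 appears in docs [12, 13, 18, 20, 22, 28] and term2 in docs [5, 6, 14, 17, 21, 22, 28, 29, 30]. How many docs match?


Boolean AND: find intersection of posting lists
term1 docs: [12, 13, 18, 20, 22, 28]
term2 docs: [5, 6, 14, 17, 21, 22, 28, 29, 30]
Intersection: [22, 28]
|intersection| = 2

2


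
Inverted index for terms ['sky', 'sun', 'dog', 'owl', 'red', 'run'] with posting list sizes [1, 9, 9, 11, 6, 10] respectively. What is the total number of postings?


Summing posting list sizes:
'sky': 1 postings
'sun': 9 postings
'dog': 9 postings
'owl': 11 postings
'red': 6 postings
'run': 10 postings
Total = 1 + 9 + 9 + 11 + 6 + 10 = 46

46


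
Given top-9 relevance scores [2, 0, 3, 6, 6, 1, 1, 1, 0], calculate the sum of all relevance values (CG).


Cumulative Gain = sum of relevance scores
Position 1: rel=2, running sum=2
Position 2: rel=0, running sum=2
Position 3: rel=3, running sum=5
Position 4: rel=6, running sum=11
Position 5: rel=6, running sum=17
Position 6: rel=1, running sum=18
Position 7: rel=1, running sum=19
Position 8: rel=1, running sum=20
Position 9: rel=0, running sum=20
CG = 20

20


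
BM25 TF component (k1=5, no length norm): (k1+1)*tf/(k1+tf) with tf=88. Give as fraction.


BM25 TF component = (k1+1)*tf / (k1+tf)
k1 = 5, tf = 88
Numerator = (5+1)*88 = 528
Denominator = 5 + 88 = 93
= 528/93 = 176/31

176/31


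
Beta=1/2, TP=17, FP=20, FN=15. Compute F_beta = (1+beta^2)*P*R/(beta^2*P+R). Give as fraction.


P = TP/(TP+FP) = 17/37 = 17/37
R = TP/(TP+FN) = 17/32 = 17/32
beta^2 = 1/2^2 = 1/4
(1 + beta^2) = 5/4
Numerator = (1+beta^2)*P*R = 1445/4736
Denominator = beta^2*P + R = 17/148 + 17/32 = 765/1184
F_beta = 17/36

17/36


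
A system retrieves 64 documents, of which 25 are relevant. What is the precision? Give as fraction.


Precision = relevant_retrieved / total_retrieved
= 25 / 64
= 25 / (25 + 39)
= 25/64

25/64


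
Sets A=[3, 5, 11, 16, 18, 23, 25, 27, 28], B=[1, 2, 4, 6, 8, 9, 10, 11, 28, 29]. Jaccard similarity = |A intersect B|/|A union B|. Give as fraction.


A intersect B = [11, 28]
|A intersect B| = 2
A union B = [1, 2, 3, 4, 5, 6, 8, 9, 10, 11, 16, 18, 23, 25, 27, 28, 29]
|A union B| = 17
Jaccard = 2/17 = 2/17

2/17


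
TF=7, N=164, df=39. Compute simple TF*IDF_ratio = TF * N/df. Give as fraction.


TF * (N/df)
= 7 * (164/39)
= 7 * 164/39
= 1148/39

1148/39


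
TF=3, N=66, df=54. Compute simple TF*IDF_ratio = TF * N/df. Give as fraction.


TF * (N/df)
= 3 * (66/54)
= 3 * 11/9
= 11/3

11/3


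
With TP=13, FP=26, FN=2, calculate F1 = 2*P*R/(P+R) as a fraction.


F1 = 2 * P * R / (P + R)
P = TP/(TP+FP) = 13/39 = 1/3
R = TP/(TP+FN) = 13/15 = 13/15
2 * P * R = 2 * 1/3 * 13/15 = 26/45
P + R = 1/3 + 13/15 = 6/5
F1 = 26/45 / 6/5 = 13/27

13/27


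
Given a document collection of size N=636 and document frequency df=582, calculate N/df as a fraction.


IDF ratio = N / df
= 636 / 582
= 106/97

106/97


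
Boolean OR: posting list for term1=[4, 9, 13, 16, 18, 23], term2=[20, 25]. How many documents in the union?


Boolean OR: find union of posting lists
term1 docs: [4, 9, 13, 16, 18, 23]
term2 docs: [20, 25]
Union: [4, 9, 13, 16, 18, 20, 23, 25]
|union| = 8

8


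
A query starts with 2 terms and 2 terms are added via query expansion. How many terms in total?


Original terms: 2
Expansion terms: 2
Total = 2 + 2 = 4

4


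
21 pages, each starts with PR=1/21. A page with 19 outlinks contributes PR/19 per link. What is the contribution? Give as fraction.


Initial PR = 1/21 = 1/21
Outlinks = 19
Contribution per link = PR / outlinks
= 1/21 / 19
= 1/399

1/399


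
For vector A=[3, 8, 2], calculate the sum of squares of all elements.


|A|^2 = sum of squared components
A[0]^2 = 3^2 = 9
A[1]^2 = 8^2 = 64
A[2]^2 = 2^2 = 4
Sum = 9 + 64 + 4 = 77

77


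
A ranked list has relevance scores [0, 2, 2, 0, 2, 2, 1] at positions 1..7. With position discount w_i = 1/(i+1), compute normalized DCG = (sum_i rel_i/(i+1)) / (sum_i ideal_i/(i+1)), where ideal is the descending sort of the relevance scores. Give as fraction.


Position discount weights w_i = 1/(i+1) for i=1..7:
Weights = [1/2, 1/3, 1/4, 1/5, 1/6, 1/7, 1/8]
Actual relevance: [0, 2, 2, 0, 2, 2, 1]
DCG = 0/2 + 2/3 + 2/4 + 0/5 + 2/6 + 2/7 + 1/8 = 107/56
Ideal relevance (sorted desc): [2, 2, 2, 2, 1, 0, 0]
Ideal DCG = 2/2 + 2/3 + 2/4 + 2/5 + 1/6 + 0/7 + 0/8 = 41/15
nDCG = DCG / ideal_DCG = 107/56 / 41/15 = 1605/2296

1605/2296


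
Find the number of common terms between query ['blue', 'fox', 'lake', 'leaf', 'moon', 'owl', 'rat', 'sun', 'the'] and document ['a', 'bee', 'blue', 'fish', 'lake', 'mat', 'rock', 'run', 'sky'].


Query terms: ['blue', 'fox', 'lake', 'leaf', 'moon', 'owl', 'rat', 'sun', 'the']
Document terms: ['a', 'bee', 'blue', 'fish', 'lake', 'mat', 'rock', 'run', 'sky']
Common terms: ['blue', 'lake']
Overlap count = 2

2


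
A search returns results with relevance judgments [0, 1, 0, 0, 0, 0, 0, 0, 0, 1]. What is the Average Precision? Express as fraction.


Computing P@k for each relevant position:
Position 1: not relevant
Position 2: relevant, P@2 = 1/2 = 1/2
Position 3: not relevant
Position 4: not relevant
Position 5: not relevant
Position 6: not relevant
Position 7: not relevant
Position 8: not relevant
Position 9: not relevant
Position 10: relevant, P@10 = 2/10 = 1/5
Sum of P@k = 1/2 + 1/5 = 7/10
AP = 7/10 / 2 = 7/20

7/20


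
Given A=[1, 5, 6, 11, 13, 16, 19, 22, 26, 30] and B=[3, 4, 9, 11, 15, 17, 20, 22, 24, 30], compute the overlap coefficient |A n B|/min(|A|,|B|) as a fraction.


A intersect B = [11, 22, 30]
|A intersect B| = 3
min(|A|, |B|) = min(10, 10) = 10
Overlap = 3 / 10 = 3/10

3/10


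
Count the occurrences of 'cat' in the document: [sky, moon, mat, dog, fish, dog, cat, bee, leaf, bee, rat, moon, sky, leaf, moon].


Document has 15 words
Scanning for 'cat':
Found at positions: [6]
Count = 1

1


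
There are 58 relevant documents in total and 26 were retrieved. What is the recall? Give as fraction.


Recall = retrieved_relevant / total_relevant
= 26 / 58
= 26 / (26 + 32)
= 13/29

13/29


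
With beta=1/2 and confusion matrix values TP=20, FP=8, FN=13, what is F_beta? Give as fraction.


P = TP/(TP+FP) = 20/28 = 5/7
R = TP/(TP+FN) = 20/33 = 20/33
beta^2 = 1/2^2 = 1/4
(1 + beta^2) = 5/4
Numerator = (1+beta^2)*P*R = 125/231
Denominator = beta^2*P + R = 5/28 + 20/33 = 725/924
F_beta = 20/29

20/29


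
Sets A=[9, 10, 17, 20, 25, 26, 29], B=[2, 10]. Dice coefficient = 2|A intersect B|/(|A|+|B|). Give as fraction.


A intersect B = [10]
|A intersect B| = 1
|A| = 7, |B| = 2
Dice = 2*1 / (7+2)
= 2 / 9 = 2/9

2/9


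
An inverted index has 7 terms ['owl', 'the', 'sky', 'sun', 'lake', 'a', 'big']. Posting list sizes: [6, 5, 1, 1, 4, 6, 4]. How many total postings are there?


Summing posting list sizes:
'owl': 6 postings
'the': 5 postings
'sky': 1 postings
'sun': 1 postings
'lake': 4 postings
'a': 6 postings
'big': 4 postings
Total = 6 + 5 + 1 + 1 + 4 + 6 + 4 = 27

27


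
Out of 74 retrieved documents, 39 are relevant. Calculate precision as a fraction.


Precision = relevant_retrieved / total_retrieved
= 39 / 74
= 39 / (39 + 35)
= 39/74

39/74


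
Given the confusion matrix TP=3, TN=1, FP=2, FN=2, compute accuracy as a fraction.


Accuracy = (TP + TN) / (TP + TN + FP + FN)
TP + TN = 3 + 1 = 4
Total = 3 + 1 + 2 + 2 = 8
Accuracy = 4 / 8 = 1/2

1/2


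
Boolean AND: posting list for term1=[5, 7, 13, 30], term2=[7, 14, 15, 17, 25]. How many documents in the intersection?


Boolean AND: find intersection of posting lists
term1 docs: [5, 7, 13, 30]
term2 docs: [7, 14, 15, 17, 25]
Intersection: [7]
|intersection| = 1

1


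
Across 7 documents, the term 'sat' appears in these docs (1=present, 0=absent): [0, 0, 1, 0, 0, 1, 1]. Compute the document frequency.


Checking each document for 'sat':
Doc 1: absent
Doc 2: absent
Doc 3: present
Doc 4: absent
Doc 5: absent
Doc 6: present
Doc 7: present
df = sum of presences = 0 + 0 + 1 + 0 + 0 + 1 + 1 = 3

3


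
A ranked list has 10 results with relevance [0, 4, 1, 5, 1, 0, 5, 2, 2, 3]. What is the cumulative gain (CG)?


Cumulative Gain = sum of relevance scores
Position 1: rel=0, running sum=0
Position 2: rel=4, running sum=4
Position 3: rel=1, running sum=5
Position 4: rel=5, running sum=10
Position 5: rel=1, running sum=11
Position 6: rel=0, running sum=11
Position 7: rel=5, running sum=16
Position 8: rel=2, running sum=18
Position 9: rel=2, running sum=20
Position 10: rel=3, running sum=23
CG = 23

23


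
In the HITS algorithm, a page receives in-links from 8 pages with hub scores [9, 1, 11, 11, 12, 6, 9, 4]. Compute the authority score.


Authority = sum of hub scores of in-linkers
In-link 1: hub score = 9
In-link 2: hub score = 1
In-link 3: hub score = 11
In-link 4: hub score = 11
In-link 5: hub score = 12
In-link 6: hub score = 6
In-link 7: hub score = 9
In-link 8: hub score = 4
Authority = 9 + 1 + 11 + 11 + 12 + 6 + 9 + 4 = 63

63


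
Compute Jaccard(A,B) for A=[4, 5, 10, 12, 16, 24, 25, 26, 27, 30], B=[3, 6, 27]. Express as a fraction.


A intersect B = [27]
|A intersect B| = 1
A union B = [3, 4, 5, 6, 10, 12, 16, 24, 25, 26, 27, 30]
|A union B| = 12
Jaccard = 1/12 = 1/12

1/12


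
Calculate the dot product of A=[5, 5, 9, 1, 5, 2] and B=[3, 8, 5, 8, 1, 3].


Dot product = sum of element-wise products
A[0]*B[0] = 5*3 = 15
A[1]*B[1] = 5*8 = 40
A[2]*B[2] = 9*5 = 45
A[3]*B[3] = 1*8 = 8
A[4]*B[4] = 5*1 = 5
A[5]*B[5] = 2*3 = 6
Sum = 15 + 40 + 45 + 8 + 5 + 6 = 119

119


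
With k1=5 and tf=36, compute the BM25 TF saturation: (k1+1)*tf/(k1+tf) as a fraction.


BM25 TF component = (k1+1)*tf / (k1+tf)
k1 = 5, tf = 36
Numerator = (5+1)*36 = 216
Denominator = 5 + 36 = 41
= 216/41 = 216/41

216/41


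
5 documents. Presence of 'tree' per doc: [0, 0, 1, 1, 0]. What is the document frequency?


Checking each document for 'tree':
Doc 1: absent
Doc 2: absent
Doc 3: present
Doc 4: present
Doc 5: absent
df = sum of presences = 0 + 0 + 1 + 1 + 0 = 2

2


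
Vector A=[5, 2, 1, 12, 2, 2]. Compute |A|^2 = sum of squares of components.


|A|^2 = sum of squared components
A[0]^2 = 5^2 = 25
A[1]^2 = 2^2 = 4
A[2]^2 = 1^2 = 1
A[3]^2 = 12^2 = 144
A[4]^2 = 2^2 = 4
A[5]^2 = 2^2 = 4
Sum = 25 + 4 + 1 + 144 + 4 + 4 = 182

182


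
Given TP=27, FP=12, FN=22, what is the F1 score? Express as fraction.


F1 = 2 * P * R / (P + R)
P = TP/(TP+FP) = 27/39 = 9/13
R = TP/(TP+FN) = 27/49 = 27/49
2 * P * R = 2 * 9/13 * 27/49 = 486/637
P + R = 9/13 + 27/49 = 792/637
F1 = 486/637 / 792/637 = 27/44

27/44


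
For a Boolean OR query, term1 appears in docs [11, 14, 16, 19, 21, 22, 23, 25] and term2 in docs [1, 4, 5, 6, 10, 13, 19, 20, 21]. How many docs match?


Boolean OR: find union of posting lists
term1 docs: [11, 14, 16, 19, 21, 22, 23, 25]
term2 docs: [1, 4, 5, 6, 10, 13, 19, 20, 21]
Union: [1, 4, 5, 6, 10, 11, 13, 14, 16, 19, 20, 21, 22, 23, 25]
|union| = 15

15


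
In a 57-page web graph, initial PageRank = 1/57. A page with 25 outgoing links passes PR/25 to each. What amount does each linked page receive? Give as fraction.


Initial PR = 1/57 = 1/57
Outlinks = 25
Contribution per link = PR / outlinks
= 1/57 / 25
= 1/1425

1/1425


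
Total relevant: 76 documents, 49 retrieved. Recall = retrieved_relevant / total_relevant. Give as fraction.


Recall = retrieved_relevant / total_relevant
= 49 / 76
= 49 / (49 + 27)
= 49/76

49/76


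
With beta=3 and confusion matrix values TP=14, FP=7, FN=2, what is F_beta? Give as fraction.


P = TP/(TP+FP) = 14/21 = 2/3
R = TP/(TP+FN) = 14/16 = 7/8
beta^2 = 3^2 = 9
(1 + beta^2) = 10
Numerator = (1+beta^2)*P*R = 35/6
Denominator = beta^2*P + R = 6 + 7/8 = 55/8
F_beta = 28/33

28/33


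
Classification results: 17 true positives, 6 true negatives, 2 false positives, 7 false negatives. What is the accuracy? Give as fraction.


Accuracy = (TP + TN) / (TP + TN + FP + FN)
TP + TN = 17 + 6 = 23
Total = 17 + 6 + 2 + 7 = 32
Accuracy = 23 / 32 = 23/32

23/32


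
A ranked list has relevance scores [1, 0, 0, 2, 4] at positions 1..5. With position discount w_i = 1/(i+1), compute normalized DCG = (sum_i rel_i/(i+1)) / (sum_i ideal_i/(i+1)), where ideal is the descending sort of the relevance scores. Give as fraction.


Position discount weights w_i = 1/(i+1) for i=1..5:
Weights = [1/2, 1/3, 1/4, 1/5, 1/6]
Actual relevance: [1, 0, 0, 2, 4]
DCG = 1/2 + 0/3 + 0/4 + 2/5 + 4/6 = 47/30
Ideal relevance (sorted desc): [4, 2, 1, 0, 0]
Ideal DCG = 4/2 + 2/3 + 1/4 + 0/5 + 0/6 = 35/12
nDCG = DCG / ideal_DCG = 47/30 / 35/12 = 94/175

94/175


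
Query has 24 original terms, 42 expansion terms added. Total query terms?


Original terms: 24
Expansion terms: 42
Total = 24 + 42 = 66

66


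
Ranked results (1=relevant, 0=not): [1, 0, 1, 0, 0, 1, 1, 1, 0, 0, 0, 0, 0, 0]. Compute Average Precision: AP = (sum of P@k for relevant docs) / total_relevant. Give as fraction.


Computing P@k for each relevant position:
Position 1: relevant, P@1 = 1/1 = 1
Position 2: not relevant
Position 3: relevant, P@3 = 2/3 = 2/3
Position 4: not relevant
Position 5: not relevant
Position 6: relevant, P@6 = 3/6 = 1/2
Position 7: relevant, P@7 = 4/7 = 4/7
Position 8: relevant, P@8 = 5/8 = 5/8
Position 9: not relevant
Position 10: not relevant
Position 11: not relevant
Position 12: not relevant
Position 13: not relevant
Position 14: not relevant
Sum of P@k = 1 + 2/3 + 1/2 + 4/7 + 5/8 = 565/168
AP = 565/168 / 5 = 113/168

113/168


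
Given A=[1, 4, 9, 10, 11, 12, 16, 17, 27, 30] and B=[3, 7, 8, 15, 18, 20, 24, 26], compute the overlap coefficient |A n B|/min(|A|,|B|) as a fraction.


A intersect B = []
|A intersect B| = 0
min(|A|, |B|) = min(10, 8) = 8
Overlap = 0 / 8 = 0

0


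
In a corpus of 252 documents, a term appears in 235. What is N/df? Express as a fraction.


IDF ratio = N / df
= 252 / 235
= 252/235

252/235


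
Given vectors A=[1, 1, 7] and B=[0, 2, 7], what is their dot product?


Dot product = sum of element-wise products
A[0]*B[0] = 1*0 = 0
A[1]*B[1] = 1*2 = 2
A[2]*B[2] = 7*7 = 49
Sum = 0 + 2 + 49 = 51

51


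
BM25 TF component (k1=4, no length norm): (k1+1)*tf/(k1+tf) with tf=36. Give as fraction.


BM25 TF component = (k1+1)*tf / (k1+tf)
k1 = 4, tf = 36
Numerator = (4+1)*36 = 180
Denominator = 4 + 36 = 40
= 180/40 = 9/2

9/2


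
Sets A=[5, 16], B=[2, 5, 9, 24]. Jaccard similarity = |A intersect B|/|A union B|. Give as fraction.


A intersect B = [5]
|A intersect B| = 1
A union B = [2, 5, 9, 16, 24]
|A union B| = 5
Jaccard = 1/5 = 1/5

1/5


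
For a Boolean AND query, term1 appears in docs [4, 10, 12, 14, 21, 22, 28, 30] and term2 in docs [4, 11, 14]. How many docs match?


Boolean AND: find intersection of posting lists
term1 docs: [4, 10, 12, 14, 21, 22, 28, 30]
term2 docs: [4, 11, 14]
Intersection: [4, 14]
|intersection| = 2

2


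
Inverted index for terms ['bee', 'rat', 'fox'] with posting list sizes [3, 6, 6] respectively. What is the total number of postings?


Summing posting list sizes:
'bee': 3 postings
'rat': 6 postings
'fox': 6 postings
Total = 3 + 6 + 6 = 15

15


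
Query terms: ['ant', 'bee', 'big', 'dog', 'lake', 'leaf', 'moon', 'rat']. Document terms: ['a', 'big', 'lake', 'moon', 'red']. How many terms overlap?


Query terms: ['ant', 'bee', 'big', 'dog', 'lake', 'leaf', 'moon', 'rat']
Document terms: ['a', 'big', 'lake', 'moon', 'red']
Common terms: ['big', 'lake', 'moon']
Overlap count = 3

3


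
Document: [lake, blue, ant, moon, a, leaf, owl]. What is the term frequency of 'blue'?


Document has 7 words
Scanning for 'blue':
Found at positions: [1]
Count = 1

1


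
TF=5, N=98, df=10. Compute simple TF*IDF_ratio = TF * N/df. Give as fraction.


TF * (N/df)
= 5 * (98/10)
= 5 * 49/5
= 49

49


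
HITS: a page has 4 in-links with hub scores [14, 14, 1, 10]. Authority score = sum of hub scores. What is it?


Authority = sum of hub scores of in-linkers
In-link 1: hub score = 14
In-link 2: hub score = 14
In-link 3: hub score = 1
In-link 4: hub score = 10
Authority = 14 + 14 + 1 + 10 = 39

39


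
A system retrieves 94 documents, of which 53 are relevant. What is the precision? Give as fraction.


Precision = relevant_retrieved / total_retrieved
= 53 / 94
= 53 / (53 + 41)
= 53/94

53/94


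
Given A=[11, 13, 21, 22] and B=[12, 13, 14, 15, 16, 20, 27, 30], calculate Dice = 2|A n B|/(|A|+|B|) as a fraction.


A intersect B = [13]
|A intersect B| = 1
|A| = 4, |B| = 8
Dice = 2*1 / (4+8)
= 2 / 12 = 1/6

1/6


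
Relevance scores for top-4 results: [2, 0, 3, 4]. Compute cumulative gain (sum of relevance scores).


Cumulative Gain = sum of relevance scores
Position 1: rel=2, running sum=2
Position 2: rel=0, running sum=2
Position 3: rel=3, running sum=5
Position 4: rel=4, running sum=9
CG = 9

9


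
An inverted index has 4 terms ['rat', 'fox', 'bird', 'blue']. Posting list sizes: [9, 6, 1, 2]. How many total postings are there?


Summing posting list sizes:
'rat': 9 postings
'fox': 6 postings
'bird': 1 postings
'blue': 2 postings
Total = 9 + 6 + 1 + 2 = 18

18


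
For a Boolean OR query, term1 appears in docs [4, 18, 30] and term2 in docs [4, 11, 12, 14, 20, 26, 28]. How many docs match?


Boolean OR: find union of posting lists
term1 docs: [4, 18, 30]
term2 docs: [4, 11, 12, 14, 20, 26, 28]
Union: [4, 11, 12, 14, 18, 20, 26, 28, 30]
|union| = 9

9


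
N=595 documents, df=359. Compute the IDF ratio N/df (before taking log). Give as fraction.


IDF ratio = N / df
= 595 / 359
= 595/359

595/359


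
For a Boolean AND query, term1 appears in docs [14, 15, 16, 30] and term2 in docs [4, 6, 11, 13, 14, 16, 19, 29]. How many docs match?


Boolean AND: find intersection of posting lists
term1 docs: [14, 15, 16, 30]
term2 docs: [4, 6, 11, 13, 14, 16, 19, 29]
Intersection: [14, 16]
|intersection| = 2

2


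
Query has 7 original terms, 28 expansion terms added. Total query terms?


Original terms: 7
Expansion terms: 28
Total = 7 + 28 = 35

35


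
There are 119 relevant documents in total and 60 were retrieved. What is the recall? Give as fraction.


Recall = retrieved_relevant / total_relevant
= 60 / 119
= 60 / (60 + 59)
= 60/119

60/119


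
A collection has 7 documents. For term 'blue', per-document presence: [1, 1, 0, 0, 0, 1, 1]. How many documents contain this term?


Checking each document for 'blue':
Doc 1: present
Doc 2: present
Doc 3: absent
Doc 4: absent
Doc 5: absent
Doc 6: present
Doc 7: present
df = sum of presences = 1 + 1 + 0 + 0 + 0 + 1 + 1 = 4

4


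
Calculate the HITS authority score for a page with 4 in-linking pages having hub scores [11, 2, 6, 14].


Authority = sum of hub scores of in-linkers
In-link 1: hub score = 11
In-link 2: hub score = 2
In-link 3: hub score = 6
In-link 4: hub score = 14
Authority = 11 + 2 + 6 + 14 = 33

33


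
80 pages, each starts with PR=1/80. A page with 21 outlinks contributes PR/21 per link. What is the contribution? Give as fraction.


Initial PR = 1/80 = 1/80
Outlinks = 21
Contribution per link = PR / outlinks
= 1/80 / 21
= 1/1680

1/1680


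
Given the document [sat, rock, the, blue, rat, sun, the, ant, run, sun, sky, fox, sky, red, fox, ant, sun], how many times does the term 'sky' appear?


Document has 17 words
Scanning for 'sky':
Found at positions: [10, 12]
Count = 2

2


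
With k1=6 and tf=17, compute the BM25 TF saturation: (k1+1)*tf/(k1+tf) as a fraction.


BM25 TF component = (k1+1)*tf / (k1+tf)
k1 = 6, tf = 17
Numerator = (6+1)*17 = 119
Denominator = 6 + 17 = 23
= 119/23 = 119/23

119/23


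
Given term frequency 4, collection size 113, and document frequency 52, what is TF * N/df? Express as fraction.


TF * (N/df)
= 4 * (113/52)
= 4 * 113/52
= 113/13

113/13


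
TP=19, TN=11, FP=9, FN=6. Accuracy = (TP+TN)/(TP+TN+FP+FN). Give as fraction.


Accuracy = (TP + TN) / (TP + TN + FP + FN)
TP + TN = 19 + 11 = 30
Total = 19 + 11 + 9 + 6 = 45
Accuracy = 30 / 45 = 2/3

2/3


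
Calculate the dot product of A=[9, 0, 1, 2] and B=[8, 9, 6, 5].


Dot product = sum of element-wise products
A[0]*B[0] = 9*8 = 72
A[1]*B[1] = 0*9 = 0
A[2]*B[2] = 1*6 = 6
A[3]*B[3] = 2*5 = 10
Sum = 72 + 0 + 6 + 10 = 88

88


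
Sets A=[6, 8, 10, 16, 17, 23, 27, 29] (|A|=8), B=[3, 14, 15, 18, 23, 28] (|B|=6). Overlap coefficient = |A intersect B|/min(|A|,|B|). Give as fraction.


A intersect B = [23]
|A intersect B| = 1
min(|A|, |B|) = min(8, 6) = 6
Overlap = 1 / 6 = 1/6

1/6


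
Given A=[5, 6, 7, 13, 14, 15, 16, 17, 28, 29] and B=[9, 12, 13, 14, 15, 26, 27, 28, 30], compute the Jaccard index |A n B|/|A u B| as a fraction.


A intersect B = [13, 14, 15, 28]
|A intersect B| = 4
A union B = [5, 6, 7, 9, 12, 13, 14, 15, 16, 17, 26, 27, 28, 29, 30]
|A union B| = 15
Jaccard = 4/15 = 4/15

4/15
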